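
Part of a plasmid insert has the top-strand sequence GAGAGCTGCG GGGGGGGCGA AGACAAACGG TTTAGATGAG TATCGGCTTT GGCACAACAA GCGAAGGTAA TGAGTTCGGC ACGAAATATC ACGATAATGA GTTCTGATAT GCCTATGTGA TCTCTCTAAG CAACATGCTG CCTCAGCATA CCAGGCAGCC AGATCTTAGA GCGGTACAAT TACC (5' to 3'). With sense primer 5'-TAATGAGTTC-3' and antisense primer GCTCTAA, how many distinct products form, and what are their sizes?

The forward primer TAATGAGTTC matches the top strand at positions 68–77, 95–104.
The reverse primer's reverse complement is TTAGAGC, matching at positions 166–172.
Each forward site pairs with the reverse site to give a product ending at position 172: sizes 105, 78 bp.

Two products: 105 bp, 78 bp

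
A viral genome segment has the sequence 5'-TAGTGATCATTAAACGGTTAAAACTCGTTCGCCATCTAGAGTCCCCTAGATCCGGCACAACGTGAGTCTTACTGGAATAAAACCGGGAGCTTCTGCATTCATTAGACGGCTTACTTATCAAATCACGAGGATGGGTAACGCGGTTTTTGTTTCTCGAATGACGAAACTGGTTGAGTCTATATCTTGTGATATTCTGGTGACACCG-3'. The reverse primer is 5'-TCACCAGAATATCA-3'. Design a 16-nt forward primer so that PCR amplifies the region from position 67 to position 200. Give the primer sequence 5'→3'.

5'-TCTTACTGGAATAAAA-3'

The reverse primer's reverse complement TGATATTCTGGTGA matches the template at positions 187–200; the product starts at position 67.
The forward primer is identical to the top strand over positions 67–82: TCTTACTGGAATAAAA.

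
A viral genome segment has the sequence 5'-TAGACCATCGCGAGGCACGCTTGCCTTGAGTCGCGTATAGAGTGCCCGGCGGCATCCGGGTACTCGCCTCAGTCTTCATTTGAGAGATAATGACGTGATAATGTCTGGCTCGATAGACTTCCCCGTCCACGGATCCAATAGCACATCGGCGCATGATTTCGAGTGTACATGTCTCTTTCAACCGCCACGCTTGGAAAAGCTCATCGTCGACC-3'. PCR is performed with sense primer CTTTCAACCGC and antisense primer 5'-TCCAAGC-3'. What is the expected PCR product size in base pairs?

Scanning the template, CTTTCAACCGC occurs at positions 175–185; this primer anneals to the bottom strand there with its 3' end pointing downstream.
Taking the reverse complement of TCCAAGC gives GCTTGGA, found at positions 189–195 on the template; the primer anneals here to the top strand with its 3' end pointing upstream.
Product length = (reverse-primer end) − (forward-primer start) + 1 = 195 − 175 + 1 = 21 bp.

21 bp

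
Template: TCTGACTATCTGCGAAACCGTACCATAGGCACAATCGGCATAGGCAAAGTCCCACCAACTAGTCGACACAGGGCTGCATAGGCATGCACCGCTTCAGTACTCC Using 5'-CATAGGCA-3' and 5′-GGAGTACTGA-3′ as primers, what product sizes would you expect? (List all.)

80 bp, 65 bp, 27 bp

The forward primer CATAGGCA matches the top strand at positions 24–31, 39–46, 77–84.
The reverse primer's reverse complement is TCAGTACTCC, matching at positions 94–103.
Each forward site pairs with the reverse site to give a product ending at position 103: sizes 80, 65, 27 bp.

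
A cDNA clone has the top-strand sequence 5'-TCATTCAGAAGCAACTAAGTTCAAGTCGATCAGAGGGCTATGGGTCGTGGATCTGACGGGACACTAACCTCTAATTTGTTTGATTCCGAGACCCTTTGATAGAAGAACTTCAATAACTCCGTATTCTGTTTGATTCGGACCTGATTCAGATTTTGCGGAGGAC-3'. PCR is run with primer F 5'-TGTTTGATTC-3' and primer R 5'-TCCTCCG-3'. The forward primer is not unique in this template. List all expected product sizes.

86 bp, 36 bp

The forward primer TGTTTGATTC matches the top strand at positions 77–86, 127–136.
The reverse primer's reverse complement is CGGAGGA, matching at positions 156–162.
Each forward site pairs with the reverse site to give a product ending at position 162: sizes 86, 36 bp.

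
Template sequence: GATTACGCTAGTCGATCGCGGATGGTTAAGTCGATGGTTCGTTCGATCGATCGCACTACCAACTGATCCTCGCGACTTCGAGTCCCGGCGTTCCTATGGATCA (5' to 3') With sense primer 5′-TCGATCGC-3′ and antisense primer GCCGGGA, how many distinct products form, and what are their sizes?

The forward primer TCGATCGC matches the top strand at positions 12–19, 47–54.
The reverse primer's reverse complement is TCCCGGC, matching at positions 83–89.
Each forward site pairs with the reverse site to give a product ending at position 89: sizes 78, 43 bp.

Two products: 78 bp, 43 bp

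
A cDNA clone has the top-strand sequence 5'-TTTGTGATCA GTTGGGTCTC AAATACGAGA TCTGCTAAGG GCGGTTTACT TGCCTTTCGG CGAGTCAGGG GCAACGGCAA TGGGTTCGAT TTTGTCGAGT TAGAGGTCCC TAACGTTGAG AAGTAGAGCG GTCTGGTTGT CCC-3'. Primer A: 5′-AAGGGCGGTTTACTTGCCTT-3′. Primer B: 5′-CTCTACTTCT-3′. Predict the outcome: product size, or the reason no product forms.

Yes — a 92 bp product.

Primer A (AAGGGCGGTTTACTTGCCTT) matches the top strand at positions 37–56; it acts as a forward primer.
Primer B's reverse complement is AGAAGTAGAG, matching the top strand at positions 119–128; it acts as a reverse primer.
The 3' ends face each other across positions 37–128, giving a 92 bp product.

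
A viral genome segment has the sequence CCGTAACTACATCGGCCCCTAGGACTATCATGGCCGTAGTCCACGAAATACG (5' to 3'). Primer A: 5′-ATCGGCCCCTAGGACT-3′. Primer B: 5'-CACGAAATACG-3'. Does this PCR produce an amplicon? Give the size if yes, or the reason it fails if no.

Primer A (ATCGGCCCCTAGGACT) matches the top strand at positions 11–26 (3' end points downstream).
Primer B (CACGAAATACG) also matches the top strand directly, at positions 42–52 — its reverse complement CGTATTTCGTG is not present.
Both primers anneal to the bottom strand with 3' ends pointing the same way, so neither can prime synthesis back toward the other.

No product — both primers anneal to the same strand and extend in the same direction.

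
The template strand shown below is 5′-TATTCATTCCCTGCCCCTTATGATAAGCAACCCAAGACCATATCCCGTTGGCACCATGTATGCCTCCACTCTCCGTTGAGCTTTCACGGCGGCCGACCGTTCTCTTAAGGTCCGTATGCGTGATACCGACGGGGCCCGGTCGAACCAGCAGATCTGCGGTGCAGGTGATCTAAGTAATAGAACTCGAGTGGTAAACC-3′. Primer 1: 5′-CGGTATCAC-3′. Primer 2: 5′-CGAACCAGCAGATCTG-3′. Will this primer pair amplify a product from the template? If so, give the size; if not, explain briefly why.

No product — the primers' 3' ends point away from each other.

Primer 1 (CGGTATCAC) has reverse complement GTGATACCG, which matches the top strand at positions 120–128; primer 1 anneals to the top strand there with its 3' end pointing upstream toward position 120.
Primer 2 (CGAACCAGCAGATCTG) matches the top strand directly at positions 141–156; it anneals to the bottom strand with its 3' end pointing downstream toward position 156.
The 3' ends diverge (primer 1 extends toward position 1, primer 2 toward position 197), so the primers never converge on a shared product.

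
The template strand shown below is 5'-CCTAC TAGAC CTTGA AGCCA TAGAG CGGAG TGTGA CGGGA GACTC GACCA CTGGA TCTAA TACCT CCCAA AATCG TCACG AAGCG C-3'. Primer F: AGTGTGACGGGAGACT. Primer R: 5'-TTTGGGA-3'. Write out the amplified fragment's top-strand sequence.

5'-AGTGTGACGGGAGACTCGACCACTGGATCTAATACCTCCCAAA-3'

The forward primer matches the template at positions 29–44.
Taking the reverse complement of TTTGGGA gives TCCCAAA, found at positions 65–71 on the template; the primer anneals here to the top strand with its 3' end pointing upstream.
The product is the template from position 29 through 71 (43 bp).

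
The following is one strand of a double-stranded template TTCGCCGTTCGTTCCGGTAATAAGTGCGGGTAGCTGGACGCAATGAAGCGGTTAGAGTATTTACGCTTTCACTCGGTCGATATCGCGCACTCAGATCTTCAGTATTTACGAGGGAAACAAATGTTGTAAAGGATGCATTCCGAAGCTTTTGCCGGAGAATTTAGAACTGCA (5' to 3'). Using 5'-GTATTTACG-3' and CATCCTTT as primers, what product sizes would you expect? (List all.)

79 bp, 34 bp

The forward primer GTATTTACG matches the top strand at positions 57–65, 102–110.
The reverse primer's reverse complement is AAAGGATG, matching at positions 128–135.
Each forward site pairs with the reverse site to give a product ending at position 135: sizes 79, 34 bp.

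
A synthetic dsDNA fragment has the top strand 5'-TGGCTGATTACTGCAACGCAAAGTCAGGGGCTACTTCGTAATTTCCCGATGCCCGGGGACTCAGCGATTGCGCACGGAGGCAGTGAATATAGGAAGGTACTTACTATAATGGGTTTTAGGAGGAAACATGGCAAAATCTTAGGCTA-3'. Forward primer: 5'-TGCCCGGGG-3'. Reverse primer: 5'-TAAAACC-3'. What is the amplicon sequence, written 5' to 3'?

5'-TGCCCGGGGACTCAGCGATTGCGCACGGAGGCAGTGAATATAGGAAGGTACTTACTATAATGGGTTTTA-3'

The forward primer matches the template at positions 50–58.
Reverse complement of the reverse primer: GGTTTTA. This occurs on the top strand at positions 112–118.
The product is the template from position 50 through 118 (69 bp).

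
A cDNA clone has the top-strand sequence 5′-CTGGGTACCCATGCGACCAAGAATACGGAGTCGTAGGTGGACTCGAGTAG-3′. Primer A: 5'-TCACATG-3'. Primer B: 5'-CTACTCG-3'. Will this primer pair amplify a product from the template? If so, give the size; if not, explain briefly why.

Primer A (TCACATG) does not match the top strand, and its reverse complement CATGTGA does not match either.
With no annealing site for primer A, no amplification occurs.

No product — primer A has no binding site in the template.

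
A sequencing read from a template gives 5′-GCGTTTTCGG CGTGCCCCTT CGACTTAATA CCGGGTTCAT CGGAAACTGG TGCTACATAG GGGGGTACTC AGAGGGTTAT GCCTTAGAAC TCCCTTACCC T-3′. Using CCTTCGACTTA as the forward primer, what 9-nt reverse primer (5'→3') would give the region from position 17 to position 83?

The product's 3' end on the top strand is position 83.
The reverse primer anneals to the top strand over positions 75–83, i.e. to GGTTATGCC.
Its sequence written 5'→3' is the reverse complement: GGCATAACC.

5'-GGCATAACC-3'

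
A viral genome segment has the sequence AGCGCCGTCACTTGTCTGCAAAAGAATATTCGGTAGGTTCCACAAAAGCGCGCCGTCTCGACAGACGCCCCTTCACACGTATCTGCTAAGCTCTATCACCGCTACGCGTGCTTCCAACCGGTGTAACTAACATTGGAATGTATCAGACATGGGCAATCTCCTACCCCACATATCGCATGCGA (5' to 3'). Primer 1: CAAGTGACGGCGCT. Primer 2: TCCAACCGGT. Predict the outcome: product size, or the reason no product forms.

No product — the primers' 3' ends point away from each other.

Primer 1 (CAAGTGACGGCGCT) has reverse complement AGCGCCGTCACTTG, which matches the top strand at positions 1–14; primer 1 anneals to the top strand there with its 3' end pointing upstream toward position 1.
Primer 2 (TCCAACCGGT) matches the top strand directly at positions 113–122; it anneals to the bottom strand with its 3' end pointing downstream toward position 122.
The 3' ends diverge (primer 1 extends toward position 1, primer 2 toward position 182), so the primers never converge on a shared product.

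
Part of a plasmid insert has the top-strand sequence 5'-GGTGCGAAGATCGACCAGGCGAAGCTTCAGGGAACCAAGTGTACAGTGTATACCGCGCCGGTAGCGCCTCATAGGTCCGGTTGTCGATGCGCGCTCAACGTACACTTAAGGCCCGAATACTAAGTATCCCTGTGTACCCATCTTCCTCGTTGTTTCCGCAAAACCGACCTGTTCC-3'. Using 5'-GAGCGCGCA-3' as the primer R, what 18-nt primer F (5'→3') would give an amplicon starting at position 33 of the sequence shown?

The reverse primer's reverse complement TGCGCGCTC matches the template at positions 88–96; the product starts at position 33.
The forward primer is identical to the top strand over positions 33–50: AACCAAGTGTACAGTGTA.

5'-AACCAAGTGTACAGTGTA-3'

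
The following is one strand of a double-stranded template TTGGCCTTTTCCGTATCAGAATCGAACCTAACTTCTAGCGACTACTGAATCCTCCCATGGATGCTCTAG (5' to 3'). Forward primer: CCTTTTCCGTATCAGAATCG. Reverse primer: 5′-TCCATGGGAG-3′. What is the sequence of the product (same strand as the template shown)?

5'-CCTTTTCCGTATCAGAATCGAACCTAACTTCTAGCGACTACTGAATCCTCCCATGGA-3'

Scanning the template, CCTTTTCCGTATCAGAATCG occurs at positions 5–24; this primer anneals to the bottom strand there with its 3' end pointing downstream.
The reverse primer's reverse complement is CTCCCATGGA, which matches the template at positions 52–61.
The product is the template from position 5 through 61 (57 bp).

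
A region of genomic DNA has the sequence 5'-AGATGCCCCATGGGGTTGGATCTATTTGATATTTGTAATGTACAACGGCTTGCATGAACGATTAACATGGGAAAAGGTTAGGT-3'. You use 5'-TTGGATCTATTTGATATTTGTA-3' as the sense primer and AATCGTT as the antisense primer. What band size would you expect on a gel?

48 bp

Forward primer TTGGATCTATTTGATATTTGTA is found on the top strand at positions 16–37.
Reverse complement of the reverse primer: AACGATT. This occurs on the top strand at positions 57–63.
Product length = (reverse-primer end) − (forward-primer start) + 1 = 63 − 16 + 1 = 48 bp.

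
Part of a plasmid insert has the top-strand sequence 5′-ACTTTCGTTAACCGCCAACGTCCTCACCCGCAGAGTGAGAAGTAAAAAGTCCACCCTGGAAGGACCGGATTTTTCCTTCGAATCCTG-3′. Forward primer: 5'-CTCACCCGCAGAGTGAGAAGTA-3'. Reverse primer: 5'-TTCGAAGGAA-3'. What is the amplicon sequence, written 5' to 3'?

Scanning the template, CTCACCCGCAGAGTGAGAAGTA occurs at positions 23–44; this primer anneals to the bottom strand there with its 3' end pointing downstream.
Reverse complement of the reverse primer: TTCCTTCGAA. This occurs on the top strand at positions 73–82.
The product is the template from position 23 through 82 (60 bp).

5'-CTCACCCGCAGAGTGAGAAGTAAAAAGTCCACCCTGGAAGGACCGGATTTTTCCTTCGAA-3'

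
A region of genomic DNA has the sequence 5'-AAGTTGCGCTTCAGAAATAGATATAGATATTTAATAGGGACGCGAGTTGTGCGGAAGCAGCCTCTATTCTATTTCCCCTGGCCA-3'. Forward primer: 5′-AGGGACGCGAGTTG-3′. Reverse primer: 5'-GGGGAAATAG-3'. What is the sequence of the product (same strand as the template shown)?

5'-AGGGACGCGAGTTGTGCGGAAGCAGCCTCTATTCTATTTCCCC-3'

Scanning the template, AGGGACGCGAGTTG occurs at positions 36–49; this primer anneals to the bottom strand there with its 3' end pointing downstream.
Reverse complement of the reverse primer: CTATTTCCCC. This occurs on the top strand at positions 69–78.
The product is the template from position 36 through 78 (43 bp).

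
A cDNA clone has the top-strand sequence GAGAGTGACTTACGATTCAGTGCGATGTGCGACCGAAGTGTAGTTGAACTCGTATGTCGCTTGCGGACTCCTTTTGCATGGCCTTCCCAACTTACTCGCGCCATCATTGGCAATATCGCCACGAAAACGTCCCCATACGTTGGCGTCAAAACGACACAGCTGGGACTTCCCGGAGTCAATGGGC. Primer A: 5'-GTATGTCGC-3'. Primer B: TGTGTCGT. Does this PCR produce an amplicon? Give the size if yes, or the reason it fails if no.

Yes — a 107 bp product.

Primer A (GTATGTCGC) matches the top strand at positions 52–60; it acts as a forward primer.
Primer B's reverse complement is ACGACACA, matching the top strand at positions 151–158; it acts as a reverse primer.
The 3' ends face each other across positions 52–158, giving a 107 bp product.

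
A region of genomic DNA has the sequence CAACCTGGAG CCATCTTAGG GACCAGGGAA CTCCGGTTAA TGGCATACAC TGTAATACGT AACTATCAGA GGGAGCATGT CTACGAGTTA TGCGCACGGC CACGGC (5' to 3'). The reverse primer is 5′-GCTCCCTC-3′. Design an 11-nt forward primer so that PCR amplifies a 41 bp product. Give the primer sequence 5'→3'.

5'-GTTAATGGCAT-3'

The reverse primer's reverse complement GAGGGAGC matches the template at positions 69–76, so the product ends at position 76.
A 41 bp product then starts at position 76 − 41 + 1 = 36.
The forward primer is identical to the top strand there: GTTAATGGCAT.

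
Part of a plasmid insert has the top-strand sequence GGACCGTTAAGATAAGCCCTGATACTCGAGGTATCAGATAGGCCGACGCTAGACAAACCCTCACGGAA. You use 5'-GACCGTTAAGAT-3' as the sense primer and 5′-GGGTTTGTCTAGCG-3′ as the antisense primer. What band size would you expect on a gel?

Scanning the template, GACCGTTAAGAT occurs at positions 2–13; this primer anneals to the bottom strand there with its 3' end pointing downstream.
Reverse complement of the reverse primer: CGCTAGACAAACCC. This occurs on the top strand at positions 47–60.
Amplicon spans positions 2–60: 59 bp.

59 bp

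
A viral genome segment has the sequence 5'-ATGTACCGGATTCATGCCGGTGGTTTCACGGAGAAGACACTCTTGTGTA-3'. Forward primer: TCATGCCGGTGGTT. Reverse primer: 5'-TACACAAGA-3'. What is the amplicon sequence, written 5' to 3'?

The forward primer matches the template at positions 12–25.
Taking the reverse complement of TACACAAGA gives TCTTGTGTA, found at positions 41–49 on the template; the primer anneals here to the top strand with its 3' end pointing upstream.
The product is the template from position 12 through 49 (38 bp).

5'-TCATGCCGGTGGTTTCACGGAGAAGACACTCTTGTGTA-3'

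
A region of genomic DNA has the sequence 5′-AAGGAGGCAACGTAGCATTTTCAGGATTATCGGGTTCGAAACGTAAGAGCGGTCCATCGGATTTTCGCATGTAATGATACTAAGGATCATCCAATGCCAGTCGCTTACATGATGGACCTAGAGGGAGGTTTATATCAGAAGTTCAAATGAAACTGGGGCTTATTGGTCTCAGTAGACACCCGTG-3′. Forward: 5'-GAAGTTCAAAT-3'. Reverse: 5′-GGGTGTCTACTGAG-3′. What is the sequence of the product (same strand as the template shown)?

The forward primer matches the template at positions 138–148.
The reverse primer's reverse complement is CTCAGTAGACACCC, which matches the template at positions 168–181.
The product is the template from position 138 through 181 (44 bp).

5'-GAAGTTCAAATGAAACTGGGGCTTATTGGTCTCAGTAGACACCC-3'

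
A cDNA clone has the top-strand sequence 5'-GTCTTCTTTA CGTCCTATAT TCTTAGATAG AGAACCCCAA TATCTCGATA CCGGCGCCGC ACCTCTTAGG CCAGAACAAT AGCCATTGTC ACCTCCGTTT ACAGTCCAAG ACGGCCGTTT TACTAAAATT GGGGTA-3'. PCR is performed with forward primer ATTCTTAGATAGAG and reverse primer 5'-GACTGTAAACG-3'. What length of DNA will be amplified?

88 bp

The forward primer matches the template at positions 19–32.
Reverse complement of the reverse primer: CGTTTACAGTC. This occurs on the top strand at positions 96–106.
The product runs from position 19 to position 106, so its length is 106 − 19 + 1 = 88 bp.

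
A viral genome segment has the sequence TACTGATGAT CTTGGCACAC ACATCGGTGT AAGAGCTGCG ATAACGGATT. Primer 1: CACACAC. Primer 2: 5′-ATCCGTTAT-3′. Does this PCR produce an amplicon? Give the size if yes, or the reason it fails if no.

Yes — a 34 bp product.

Primer 1 (CACACAC) matches the top strand at positions 16–22; it acts as a forward primer.
Primer 2's reverse complement is ATAACGGAT, matching the top strand at positions 41–49; it acts as a reverse primer.
The 3' ends face each other across positions 16–49, giving a 34 bp product.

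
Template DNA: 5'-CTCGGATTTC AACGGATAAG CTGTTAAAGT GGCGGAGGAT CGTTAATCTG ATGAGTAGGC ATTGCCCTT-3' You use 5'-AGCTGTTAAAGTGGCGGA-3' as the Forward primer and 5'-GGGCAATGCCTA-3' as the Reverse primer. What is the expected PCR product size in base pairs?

49 bp

Forward primer AGCTGTTAAAGTGGCGGA is found on the top strand at positions 19–36.
Taking the reverse complement of GGGCAATGCCTA gives TAGGCATTGCCC, found at positions 56–67 on the template; the primer anneals here to the top strand with its 3' end pointing upstream.
The product runs from position 19 to position 67, so its length is 67 − 19 + 1 = 49 bp.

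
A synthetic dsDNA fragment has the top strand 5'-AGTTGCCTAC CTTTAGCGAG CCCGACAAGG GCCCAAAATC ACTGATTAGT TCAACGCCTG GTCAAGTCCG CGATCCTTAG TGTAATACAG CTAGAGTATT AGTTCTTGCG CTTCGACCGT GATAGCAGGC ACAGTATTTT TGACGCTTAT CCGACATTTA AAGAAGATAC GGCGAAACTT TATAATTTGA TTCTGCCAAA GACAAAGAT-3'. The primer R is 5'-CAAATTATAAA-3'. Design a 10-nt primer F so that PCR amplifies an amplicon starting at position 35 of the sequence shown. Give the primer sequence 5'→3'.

The reverse primer's reverse complement TTTATAATTTG matches the template at positions 179–189; the product starts at position 35.
The forward primer is identical to the top strand over positions 35–44: AAAATCACTG.

5'-AAAATCACTG-3'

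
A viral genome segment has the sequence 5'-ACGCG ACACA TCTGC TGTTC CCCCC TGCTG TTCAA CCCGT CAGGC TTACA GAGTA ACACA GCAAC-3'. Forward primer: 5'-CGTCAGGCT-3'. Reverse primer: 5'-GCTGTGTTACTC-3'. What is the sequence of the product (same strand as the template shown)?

The forward primer matches the template at positions 38–46.
Taking the reverse complement of GCTGTGTTACTC gives GAGTAACACAGC, found at positions 51–62 on the template; the primer anneals here to the top strand with its 3' end pointing upstream.
The product is the template from position 38 through 62 (25 bp).

5'-CGTCAGGCTTACAGAGTAACACAGC-3'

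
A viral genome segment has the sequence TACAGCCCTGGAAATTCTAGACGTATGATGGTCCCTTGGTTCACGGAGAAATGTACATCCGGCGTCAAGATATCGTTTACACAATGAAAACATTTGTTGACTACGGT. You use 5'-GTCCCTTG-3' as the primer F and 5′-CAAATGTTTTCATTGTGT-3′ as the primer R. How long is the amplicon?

Forward primer GTCCCTTG is found on the top strand at positions 31–38.
Reverse complement of the reverse primer: ACACAATGAAAACATTTG. This occurs on the top strand at positions 79–96.
The product runs from position 31 to position 96, so its length is 96 − 31 + 1 = 66 bp.

66 bp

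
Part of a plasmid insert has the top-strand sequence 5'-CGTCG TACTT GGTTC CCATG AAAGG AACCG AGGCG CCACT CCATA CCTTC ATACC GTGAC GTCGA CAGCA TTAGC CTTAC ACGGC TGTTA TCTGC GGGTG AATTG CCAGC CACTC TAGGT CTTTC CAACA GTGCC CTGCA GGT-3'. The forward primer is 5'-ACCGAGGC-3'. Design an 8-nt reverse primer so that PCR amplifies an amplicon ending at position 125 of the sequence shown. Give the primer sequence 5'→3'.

The forward primer binds at positions 27–34; the product's 3' end on the top strand is position 125.
The reverse primer anneals to the top strand over positions 118–125, i.e. to GGTCTTTC.
Its sequence written 5'→3' is the reverse complement: GAAAGACC.

5'-GAAAGACC-3'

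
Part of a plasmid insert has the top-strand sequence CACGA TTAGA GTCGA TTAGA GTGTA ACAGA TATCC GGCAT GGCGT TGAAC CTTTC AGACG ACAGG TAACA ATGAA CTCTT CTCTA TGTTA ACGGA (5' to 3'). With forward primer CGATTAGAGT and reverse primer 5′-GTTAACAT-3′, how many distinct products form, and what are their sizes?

Two products: 90 bp, 80 bp

The forward primer CGATTAGAGT matches the top strand at positions 3–12, 13–22.
The reverse primer's reverse complement is ATGTTAAC, matching at positions 85–92.
Each forward site pairs with the reverse site to give a product ending at position 92: sizes 90, 80 bp.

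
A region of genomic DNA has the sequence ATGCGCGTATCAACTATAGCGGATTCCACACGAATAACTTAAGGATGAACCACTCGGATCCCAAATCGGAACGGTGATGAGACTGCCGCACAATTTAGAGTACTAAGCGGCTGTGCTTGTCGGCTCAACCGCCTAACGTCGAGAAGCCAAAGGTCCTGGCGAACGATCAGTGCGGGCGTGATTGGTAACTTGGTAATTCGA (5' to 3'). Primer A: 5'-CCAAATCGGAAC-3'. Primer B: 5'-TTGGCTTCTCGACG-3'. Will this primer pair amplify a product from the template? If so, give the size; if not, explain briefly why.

Yes — a 90 bp product.

Primer A (CCAAATCGGAAC) matches the top strand at positions 61–72; it acts as a forward primer.
Primer B's reverse complement is CGTCGAGAAGCCAA, matching the top strand at positions 137–150; it acts as a reverse primer.
The 3' ends face each other across positions 61–150, giving a 90 bp product.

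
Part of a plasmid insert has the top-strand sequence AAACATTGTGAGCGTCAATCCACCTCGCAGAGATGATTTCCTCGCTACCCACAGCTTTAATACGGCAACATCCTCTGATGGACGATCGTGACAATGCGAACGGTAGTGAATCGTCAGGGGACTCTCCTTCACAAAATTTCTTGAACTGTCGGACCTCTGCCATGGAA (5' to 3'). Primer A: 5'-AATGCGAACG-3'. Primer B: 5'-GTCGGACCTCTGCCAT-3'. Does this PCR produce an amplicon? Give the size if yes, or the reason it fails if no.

No product — both primers anneal to the same strand and extend in the same direction.

Primer A (AATGCGAACG) matches the top strand at positions 93–102 (3' end points downstream).
Primer B (GTCGGACCTCTGCCAT) also matches the top strand directly, at positions 148–163 — its reverse complement ATGGCAGAGGTCCGAC is not present.
Both primers anneal to the bottom strand with 3' ends pointing the same way, so neither can prime synthesis back toward the other.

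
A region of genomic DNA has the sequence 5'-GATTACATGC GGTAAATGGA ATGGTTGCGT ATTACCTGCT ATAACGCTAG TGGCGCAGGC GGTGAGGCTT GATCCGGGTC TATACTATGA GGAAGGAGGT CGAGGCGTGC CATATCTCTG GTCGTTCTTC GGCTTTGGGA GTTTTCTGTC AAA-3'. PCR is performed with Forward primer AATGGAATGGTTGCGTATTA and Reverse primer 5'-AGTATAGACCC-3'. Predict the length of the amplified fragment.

72 bp

Forward primer AATGGAATGGTTGCGTATTA is found on the top strand at positions 15–34.
Taking the reverse complement of AGTATAGACCC gives GGGTCTATACT, found at positions 76–86 on the template; the primer anneals here to the top strand with its 3' end pointing upstream.
Amplicon spans positions 15–86: 72 bp.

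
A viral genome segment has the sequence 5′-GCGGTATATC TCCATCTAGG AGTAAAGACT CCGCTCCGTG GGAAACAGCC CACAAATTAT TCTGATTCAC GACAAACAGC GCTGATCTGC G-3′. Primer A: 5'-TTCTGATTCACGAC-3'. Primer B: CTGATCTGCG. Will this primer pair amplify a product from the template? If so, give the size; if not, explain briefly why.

Primer A (TTCTGATTCACGAC) matches the top strand at positions 60–73 (3' end points downstream).
Primer B (CTGATCTGCG) also matches the top strand directly, at positions 82–91 — its reverse complement CGCAGATCAG is not present.
Both primers anneal to the bottom strand with 3' ends pointing the same way, so neither can prime synthesis back toward the other.

No product — both primers anneal to the same strand and extend in the same direction.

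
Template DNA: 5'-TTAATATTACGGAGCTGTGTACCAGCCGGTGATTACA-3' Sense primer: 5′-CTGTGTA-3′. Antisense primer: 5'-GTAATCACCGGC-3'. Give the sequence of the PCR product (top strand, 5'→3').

Scanning the template, CTGTGTA occurs at positions 15–21; this primer anneals to the bottom strand there with its 3' end pointing downstream.
The reverse primer's reverse complement is GCCGGTGATTAC, which matches the template at positions 25–36.
The product is the template from position 15 through 36 (22 bp).

5'-CTGTGTACCAGCCGGTGATTAC-3'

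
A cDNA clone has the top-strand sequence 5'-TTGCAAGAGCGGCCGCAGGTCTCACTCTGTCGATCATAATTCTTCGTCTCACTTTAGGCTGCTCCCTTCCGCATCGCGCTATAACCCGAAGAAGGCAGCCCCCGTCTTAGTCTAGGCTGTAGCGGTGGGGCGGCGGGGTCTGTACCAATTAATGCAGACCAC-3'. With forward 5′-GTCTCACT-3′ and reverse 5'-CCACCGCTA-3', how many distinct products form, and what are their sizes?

Two products: 110 bp, 83 bp

The forward primer GTCTCACT matches the top strand at positions 19–26, 46–53.
The reverse primer's reverse complement is TAGCGGTGG, matching at positions 120–128.
Each forward site pairs with the reverse site to give a product ending at position 128: sizes 110, 83 bp.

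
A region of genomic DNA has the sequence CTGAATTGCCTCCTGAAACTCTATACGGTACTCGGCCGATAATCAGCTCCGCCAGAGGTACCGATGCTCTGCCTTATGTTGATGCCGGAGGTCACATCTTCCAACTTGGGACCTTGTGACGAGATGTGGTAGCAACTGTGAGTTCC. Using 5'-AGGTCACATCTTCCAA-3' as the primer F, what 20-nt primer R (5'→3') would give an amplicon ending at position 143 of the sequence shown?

5'-ACTCACAGTTGCTACCACAT-3'

The forward primer binds at positions 89–104; the product's 3' end on the top strand is position 143.
The reverse primer anneals to the top strand over positions 124–143, i.e. to ATGTGGTAGCAACTGTGAGT.
Its sequence written 5'→3' is the reverse complement: ACTCACAGTTGCTACCACAT.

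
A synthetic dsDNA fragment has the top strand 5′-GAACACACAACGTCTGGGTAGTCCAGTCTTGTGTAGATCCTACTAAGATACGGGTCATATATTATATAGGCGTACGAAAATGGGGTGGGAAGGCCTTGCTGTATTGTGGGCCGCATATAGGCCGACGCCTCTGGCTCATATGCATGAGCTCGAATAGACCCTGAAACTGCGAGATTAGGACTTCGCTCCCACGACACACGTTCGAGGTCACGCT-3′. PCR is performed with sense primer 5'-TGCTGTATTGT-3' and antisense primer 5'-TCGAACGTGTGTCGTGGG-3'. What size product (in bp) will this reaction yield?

Forward primer TGCTGTATTGT is found on the top strand at positions 97–107.
Taking the reverse complement of TCGAACGTGTGTCGTGGG gives CCCACGACACACGTTCGA, found at positions 188–205 on the template; the primer anneals here to the top strand with its 3' end pointing upstream.
Product length = (reverse-primer end) − (forward-primer start) + 1 = 205 − 97 + 1 = 109 bp.

109 bp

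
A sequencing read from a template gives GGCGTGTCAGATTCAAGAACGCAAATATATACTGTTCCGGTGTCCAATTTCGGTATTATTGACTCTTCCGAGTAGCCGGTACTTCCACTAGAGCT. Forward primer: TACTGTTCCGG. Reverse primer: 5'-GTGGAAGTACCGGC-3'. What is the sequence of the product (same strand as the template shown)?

5'-TACTGTTCCGGTGTCCAATTTCGGTATTATTGACTCTTCCGAGTAGCCGGTACTTCCAC-3'

Scanning the template, TACTGTTCCGG occurs at positions 30–40; this primer anneals to the bottom strand there with its 3' end pointing downstream.
Reverse complement of the reverse primer: GCCGGTACTTCCAC. This occurs on the top strand at positions 75–88.
The product is the template from position 30 through 88 (59 bp).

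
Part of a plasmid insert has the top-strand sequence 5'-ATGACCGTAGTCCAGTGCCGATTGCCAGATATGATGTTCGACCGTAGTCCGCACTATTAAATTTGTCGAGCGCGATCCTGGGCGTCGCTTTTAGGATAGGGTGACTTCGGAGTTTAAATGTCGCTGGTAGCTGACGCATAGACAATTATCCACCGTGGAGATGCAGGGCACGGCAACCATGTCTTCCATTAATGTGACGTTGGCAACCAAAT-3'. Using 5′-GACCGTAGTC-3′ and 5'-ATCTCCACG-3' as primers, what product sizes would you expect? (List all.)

160 bp, 123 bp

The forward primer GACCGTAGTC matches the top strand at positions 3–12, 40–49.
The reverse primer's reverse complement is CGTGGAGAT, matching at positions 154–162.
Each forward site pairs with the reverse site to give a product ending at position 162: sizes 160, 123 bp.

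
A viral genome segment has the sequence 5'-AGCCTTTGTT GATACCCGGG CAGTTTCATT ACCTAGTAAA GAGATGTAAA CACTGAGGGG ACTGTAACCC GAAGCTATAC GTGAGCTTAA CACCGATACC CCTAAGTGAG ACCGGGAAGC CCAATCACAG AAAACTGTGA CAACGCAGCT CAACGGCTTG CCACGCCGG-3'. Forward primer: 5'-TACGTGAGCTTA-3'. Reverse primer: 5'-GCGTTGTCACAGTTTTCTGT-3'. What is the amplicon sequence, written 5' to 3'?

5'-TACGTGAGCTTAACACCGATACCCCTAAGTGAGACCGGGAAGCCCAATCACAGAAAACTGTGACAACGC-3'

Forward primer TACGTGAGCTTA is found on the top strand at positions 78–89.
Reverse complement of the reverse primer: ACAGAAAACTGTGACAACGC. This occurs on the top strand at positions 127–146.
The product is the template from position 78 through 146 (69 bp).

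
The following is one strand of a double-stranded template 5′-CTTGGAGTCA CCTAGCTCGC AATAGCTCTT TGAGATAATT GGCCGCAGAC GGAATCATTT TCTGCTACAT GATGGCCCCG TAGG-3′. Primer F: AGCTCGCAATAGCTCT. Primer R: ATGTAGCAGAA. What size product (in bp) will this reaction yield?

57 bp

The forward primer matches the template at positions 14–29.
The reverse primer's reverse complement is TTCTGCTACAT, which matches the template at positions 60–70.
Product length = (reverse-primer end) − (forward-primer start) + 1 = 70 − 14 + 1 = 57 bp.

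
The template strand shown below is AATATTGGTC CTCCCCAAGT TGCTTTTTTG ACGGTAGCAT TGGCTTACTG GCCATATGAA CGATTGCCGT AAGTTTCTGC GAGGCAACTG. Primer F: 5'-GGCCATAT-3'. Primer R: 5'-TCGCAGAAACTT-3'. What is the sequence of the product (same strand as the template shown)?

5'-GGCCATATGAACGATTGCCGTAAGTTTCTGCGA-3'

Scanning the template, GGCCATAT occurs at positions 50–57; this primer anneals to the bottom strand there with its 3' end pointing downstream.
The reverse primer's reverse complement is AAGTTTCTGCGA, which matches the template at positions 71–82.
The product is the template from position 50 through 82 (33 bp).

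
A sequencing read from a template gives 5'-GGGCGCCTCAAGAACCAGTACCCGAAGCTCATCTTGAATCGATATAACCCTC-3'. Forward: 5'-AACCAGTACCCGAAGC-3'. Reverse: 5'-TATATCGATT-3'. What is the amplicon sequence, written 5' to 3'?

5'-AACCAGTACCCGAAGCTCATCTTGAATCGATATA-3'

Forward primer AACCAGTACCCGAAGC is found on the top strand at positions 13–28.
The reverse primer's reverse complement is AATCGATATA, which matches the template at positions 37–46.
The product is the template from position 13 through 46 (34 bp).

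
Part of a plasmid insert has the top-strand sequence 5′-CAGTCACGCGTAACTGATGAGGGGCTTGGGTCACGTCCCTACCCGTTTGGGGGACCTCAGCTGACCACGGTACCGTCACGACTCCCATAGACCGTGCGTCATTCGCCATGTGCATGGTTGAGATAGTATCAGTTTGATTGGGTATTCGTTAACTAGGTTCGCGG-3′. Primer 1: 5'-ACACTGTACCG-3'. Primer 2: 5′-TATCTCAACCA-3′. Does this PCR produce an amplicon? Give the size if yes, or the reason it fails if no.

Primer 1 (ACACTGTACCG) does not match the top strand, and its reverse complement CGGTACAGTGT does not match either.
With no annealing site for primer 1, no amplification occurs.

No product — primer 1 has no binding site in the template.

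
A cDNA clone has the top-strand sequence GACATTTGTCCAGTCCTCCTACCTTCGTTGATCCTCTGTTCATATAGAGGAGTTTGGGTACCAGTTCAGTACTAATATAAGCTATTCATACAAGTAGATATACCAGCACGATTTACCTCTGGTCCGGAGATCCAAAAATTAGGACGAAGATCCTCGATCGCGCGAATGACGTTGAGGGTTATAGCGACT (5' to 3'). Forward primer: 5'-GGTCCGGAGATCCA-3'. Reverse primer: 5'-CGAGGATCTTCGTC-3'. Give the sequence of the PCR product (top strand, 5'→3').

Forward primer GGTCCGGAGATCCA is found on the top strand at positions 121–134.
Reverse complement of the reverse primer: GACGAAGATCCTCG. This occurs on the top strand at positions 143–156.
The product is the template from position 121 through 156 (36 bp).

5'-GGTCCGGAGATCCAAAAATTAGGACGAAGATCCTCG-3'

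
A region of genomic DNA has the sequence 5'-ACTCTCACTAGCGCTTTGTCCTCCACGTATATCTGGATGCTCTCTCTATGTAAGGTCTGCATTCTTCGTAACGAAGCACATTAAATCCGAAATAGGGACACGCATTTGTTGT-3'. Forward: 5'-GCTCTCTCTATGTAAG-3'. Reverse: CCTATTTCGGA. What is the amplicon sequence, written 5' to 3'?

The forward primer matches the template at positions 39–54.
Taking the reverse complement of CCTATTTCGGA gives TCCGAAATAGG, found at positions 86–96 on the template; the primer anneals here to the top strand with its 3' end pointing upstream.
The product is the template from position 39 through 96 (58 bp).

5'-GCTCTCTCTATGTAAGGTCTGCATTCTTCGTAACGAAGCACATTAAATCCGAAATAGG-3'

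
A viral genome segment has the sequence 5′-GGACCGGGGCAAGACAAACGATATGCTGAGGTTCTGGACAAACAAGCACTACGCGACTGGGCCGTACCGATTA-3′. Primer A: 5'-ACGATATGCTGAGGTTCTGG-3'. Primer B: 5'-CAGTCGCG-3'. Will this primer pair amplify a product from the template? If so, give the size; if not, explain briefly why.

Primer A (ACGATATGCTGAGGTTCTGG) matches the top strand at positions 18–37; it acts as a forward primer.
Primer B's reverse complement is CGCGACTG, matching the top strand at positions 52–59; it acts as a reverse primer.
The 3' ends face each other across positions 18–59, giving a 42 bp product.

Yes — a 42 bp product.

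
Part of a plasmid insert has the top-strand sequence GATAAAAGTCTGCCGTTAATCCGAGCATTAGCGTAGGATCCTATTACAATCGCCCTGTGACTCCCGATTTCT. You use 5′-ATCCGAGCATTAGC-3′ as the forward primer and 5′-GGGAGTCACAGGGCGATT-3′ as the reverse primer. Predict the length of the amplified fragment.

47 bp

The forward primer matches the template at positions 19–32.
The reverse primer's reverse complement is AATCGCCCTGTGACTCCC, which matches the template at positions 48–65.
Product length = (reverse-primer end) − (forward-primer start) + 1 = 65 − 19 + 1 = 47 bp.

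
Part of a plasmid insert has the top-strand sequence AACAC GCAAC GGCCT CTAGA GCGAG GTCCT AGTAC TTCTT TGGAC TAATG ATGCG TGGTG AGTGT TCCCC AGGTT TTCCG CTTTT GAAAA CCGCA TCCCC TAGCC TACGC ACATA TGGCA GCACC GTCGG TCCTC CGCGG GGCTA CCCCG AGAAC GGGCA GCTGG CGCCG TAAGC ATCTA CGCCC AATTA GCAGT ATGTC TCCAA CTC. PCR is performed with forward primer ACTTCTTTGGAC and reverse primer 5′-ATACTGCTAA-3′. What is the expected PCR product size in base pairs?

164 bp

Forward primer ACTTCTTTGGAC is found on the top strand at positions 34–45.
The reverse primer's reverse complement is TTAGCAGTAT, which matches the template at positions 188–197.
Product length = (reverse-primer end) − (forward-primer start) + 1 = 197 − 34 + 1 = 164 bp.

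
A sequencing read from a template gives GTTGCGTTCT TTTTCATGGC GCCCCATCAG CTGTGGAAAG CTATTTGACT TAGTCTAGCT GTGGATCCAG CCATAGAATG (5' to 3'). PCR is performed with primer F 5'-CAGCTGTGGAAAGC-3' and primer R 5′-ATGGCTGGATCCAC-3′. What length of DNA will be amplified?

Forward primer CAGCTGTGGAAAGC is found on the top strand at positions 28–41.
The reverse primer's reverse complement is GTGGATCCAGCCAT, which matches the template at positions 61–74.
The product runs from position 28 to position 74, so its length is 74 − 28 + 1 = 47 bp.

47 bp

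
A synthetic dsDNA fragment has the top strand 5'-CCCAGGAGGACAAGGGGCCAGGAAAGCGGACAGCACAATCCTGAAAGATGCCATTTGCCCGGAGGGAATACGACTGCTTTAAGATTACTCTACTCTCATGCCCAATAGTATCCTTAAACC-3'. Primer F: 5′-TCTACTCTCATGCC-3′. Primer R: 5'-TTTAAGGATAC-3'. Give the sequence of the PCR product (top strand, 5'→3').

5'-TCTACTCTCATGCCCAATAGTATCCTTAAA-3'

Forward primer TCTACTCTCATGCC is found on the top strand at positions 89–102.
The reverse primer's reverse complement is GTATCCTTAAA, which matches the template at positions 108–118.
The product is the template from position 89 through 118 (30 bp).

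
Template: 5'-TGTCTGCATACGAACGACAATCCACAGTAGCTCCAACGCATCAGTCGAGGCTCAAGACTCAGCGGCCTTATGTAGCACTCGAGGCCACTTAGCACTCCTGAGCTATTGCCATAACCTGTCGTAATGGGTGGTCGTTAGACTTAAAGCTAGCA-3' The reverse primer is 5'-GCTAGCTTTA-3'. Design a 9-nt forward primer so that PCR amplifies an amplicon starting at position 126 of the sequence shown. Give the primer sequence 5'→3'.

The reverse primer's reverse complement TAAAGCTAGC matches the template at positions 142–151; the product starts at position 126.
The forward primer is identical to the top strand over positions 126–134: GGGTGGTCG.

5'-GGGTGGTCG-3'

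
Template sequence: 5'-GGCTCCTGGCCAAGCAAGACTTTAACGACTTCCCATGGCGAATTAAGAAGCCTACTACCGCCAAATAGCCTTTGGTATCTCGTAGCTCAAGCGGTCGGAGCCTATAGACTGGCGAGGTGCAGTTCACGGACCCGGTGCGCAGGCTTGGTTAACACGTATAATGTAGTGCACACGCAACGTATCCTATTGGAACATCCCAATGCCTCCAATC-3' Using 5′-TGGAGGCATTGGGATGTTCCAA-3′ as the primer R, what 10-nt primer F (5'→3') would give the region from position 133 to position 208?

The reverse primer's reverse complement TTGGAACATCCCAATGCCTCCA matches the template at positions 187–208; the product starts at position 133.
The forward primer is identical to the top strand over positions 133–142: CGGTGCGCAG.

5'-CGGTGCGCAG-3'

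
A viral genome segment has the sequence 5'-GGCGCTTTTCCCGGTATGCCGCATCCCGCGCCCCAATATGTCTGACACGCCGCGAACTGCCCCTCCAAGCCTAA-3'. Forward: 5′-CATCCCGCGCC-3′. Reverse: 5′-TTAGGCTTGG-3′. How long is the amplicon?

Forward primer CATCCCGCGCC is found on the top strand at positions 22–32.
Reverse complement of the reverse primer: CCAAGCCTAA. This occurs on the top strand at positions 65–74.
Amplicon spans positions 22–74: 53 bp.

53 bp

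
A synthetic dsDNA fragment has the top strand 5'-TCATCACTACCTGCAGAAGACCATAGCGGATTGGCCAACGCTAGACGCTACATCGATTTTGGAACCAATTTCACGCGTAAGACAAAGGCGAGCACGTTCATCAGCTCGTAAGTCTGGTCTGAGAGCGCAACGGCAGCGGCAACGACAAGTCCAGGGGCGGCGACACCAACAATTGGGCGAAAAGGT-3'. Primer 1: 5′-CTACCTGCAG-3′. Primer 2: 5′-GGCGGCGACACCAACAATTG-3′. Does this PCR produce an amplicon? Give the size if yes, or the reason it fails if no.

No product — both primers anneal to the same strand and extend in the same direction.

Primer 1 (CTACCTGCAG) matches the top strand at positions 7–16 (3' end points downstream).
Primer 2 (GGCGGCGACACCAACAATTG) also matches the top strand directly, at positions 156–175 — its reverse complement CAATTGTTGGTGTCGCCGCC is not present.
Both primers anneal to the bottom strand with 3' ends pointing the same way, so neither can prime synthesis back toward the other.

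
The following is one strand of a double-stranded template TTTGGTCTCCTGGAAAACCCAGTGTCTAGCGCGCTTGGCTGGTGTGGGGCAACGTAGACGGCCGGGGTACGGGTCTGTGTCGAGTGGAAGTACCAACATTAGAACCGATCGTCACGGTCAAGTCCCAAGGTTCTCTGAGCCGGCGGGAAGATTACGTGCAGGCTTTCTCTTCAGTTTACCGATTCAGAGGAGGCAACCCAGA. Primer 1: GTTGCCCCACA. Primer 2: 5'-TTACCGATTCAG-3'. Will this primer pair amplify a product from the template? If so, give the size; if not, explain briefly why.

No product — the primers' 3' ends point away from each other.

Primer 1 (GTTGCCCCACA) has reverse complement TGTGGGGCAAC, which matches the top strand at positions 43–53; primer 1 anneals to the top strand there with its 3' end pointing upstream toward position 43.
Primer 2 (TTACCGATTCAG) matches the top strand directly at positions 176–187; it anneals to the bottom strand with its 3' end pointing downstream toward position 187.
The 3' ends diverge (primer 1 extends toward position 1, primer 2 toward position 202), so the primers never converge on a shared product.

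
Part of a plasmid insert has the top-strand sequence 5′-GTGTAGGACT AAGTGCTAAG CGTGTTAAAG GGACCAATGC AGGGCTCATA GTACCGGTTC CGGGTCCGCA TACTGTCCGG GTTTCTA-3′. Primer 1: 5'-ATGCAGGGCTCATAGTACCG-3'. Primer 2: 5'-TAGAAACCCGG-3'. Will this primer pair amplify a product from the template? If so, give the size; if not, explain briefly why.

Primer 1 (ATGCAGGGCTCATAGTACCG) matches the top strand at positions 37–56; it acts as a forward primer.
Primer 2's reverse complement is CCGGGTTTCTA, matching the top strand at positions 77–87; it acts as a reverse primer.
The 3' ends face each other across positions 37–87, giving a 51 bp product.

Yes — a 51 bp product.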